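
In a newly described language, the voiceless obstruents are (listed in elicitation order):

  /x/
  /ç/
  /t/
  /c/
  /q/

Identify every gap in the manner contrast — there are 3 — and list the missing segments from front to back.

Stop: /t/ (alveolar), /c/ (palatal), /q/ (uvular).
Fricative: /ç/ (palatal), /x/ (velar).
Gaps, from front to back: alveolar lacks fricative (/s/); velar lacks stop (/k/); uvular lacks fricative (/χ/).

/s/, /k/, /χ/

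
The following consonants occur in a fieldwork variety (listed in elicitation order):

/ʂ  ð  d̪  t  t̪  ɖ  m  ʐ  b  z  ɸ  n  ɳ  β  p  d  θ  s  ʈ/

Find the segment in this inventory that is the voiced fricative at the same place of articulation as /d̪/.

/d̪/ is a voiced dental stop.
The voiced fricative at the same place is a voiced dental fricative — in this inventory, /ð/.

/ð/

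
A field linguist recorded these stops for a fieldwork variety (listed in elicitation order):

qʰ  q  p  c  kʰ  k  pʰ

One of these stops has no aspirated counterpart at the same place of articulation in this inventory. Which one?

Bilabial: /p/ ~ /pʰ/
Velar: /k/ ~ /kʰ/
Uvular: /q/ ~ /qʰ/
Palatal: only /c/ (plain); no aspirated partner.
So /c/ is the unpaired segment.

/c/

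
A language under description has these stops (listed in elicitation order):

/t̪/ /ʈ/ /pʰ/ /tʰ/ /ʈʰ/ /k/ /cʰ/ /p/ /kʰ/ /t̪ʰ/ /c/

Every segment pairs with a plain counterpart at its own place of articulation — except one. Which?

/tʰ/

Bilabial: /p/ ~ /pʰ/
Dental: /t̪/ ~ /t̪ʰ/
Retroflex: /ʈ/ ~ /ʈʰ/
Palatal: /c/ ~ /cʰ/
Velar: /k/ ~ /kʰ/
Alveolar: only /tʰ/ (aspirated); no plain partner.
So /tʰ/ is the unpaired segment.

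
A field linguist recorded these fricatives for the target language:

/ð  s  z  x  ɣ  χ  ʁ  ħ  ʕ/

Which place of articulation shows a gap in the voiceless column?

dental

Voiceless: /s/ (alveolar), /x/ (velar), /χ/ (uvular), /ħ/ (pharyngeal).
Voiced: /ð/ (dental), /z/ (alveolar), /ɣ/ (velar), /ʁ/ (uvular), /ʕ/ (pharyngeal).
Every place of articulation has a voiceless member except dental, where /θ/ would be expected.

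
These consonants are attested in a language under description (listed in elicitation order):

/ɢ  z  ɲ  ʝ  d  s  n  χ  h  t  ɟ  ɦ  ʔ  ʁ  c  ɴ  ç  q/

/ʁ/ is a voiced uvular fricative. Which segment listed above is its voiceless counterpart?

/χ/

The voiceless counterpart is a voiceless uvular fricative — in this inventory, /χ/.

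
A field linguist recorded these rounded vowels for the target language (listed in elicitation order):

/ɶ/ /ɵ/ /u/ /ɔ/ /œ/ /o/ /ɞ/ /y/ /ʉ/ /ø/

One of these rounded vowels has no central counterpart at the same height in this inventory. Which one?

/ɶ/

High: /y/ ~ /ʉ/ ~ /u/
High-mid: /ø/ ~ /ɵ/ ~ /o/
Low-mid: /œ/ ~ /ɞ/ ~ /ɔ/
Low: only /ɶ/ (front); no central partner.
So /ɶ/ is the unpaired segment.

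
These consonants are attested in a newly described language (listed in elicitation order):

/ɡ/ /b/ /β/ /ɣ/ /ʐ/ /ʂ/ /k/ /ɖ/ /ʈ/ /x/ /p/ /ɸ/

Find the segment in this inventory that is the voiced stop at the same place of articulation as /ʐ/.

/ʐ/ is a voiced retroflex fricative.
The voiced stop at the same place is a voiced retroflex stop — in this inventory, /ɖ/.

/ɖ/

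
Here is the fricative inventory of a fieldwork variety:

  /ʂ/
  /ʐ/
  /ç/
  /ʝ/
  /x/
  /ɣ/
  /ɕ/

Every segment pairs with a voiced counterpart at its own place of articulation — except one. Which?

/ɕ/

Retroflex: /ʂ/ ~ /ʐ/
Palatal: /ç/ ~ /ʝ/
Velar: /x/ ~ /ɣ/
Alveolo-palatal: only /ɕ/ (voiceless); no voiced partner.
So /ɕ/ is the unpaired segment.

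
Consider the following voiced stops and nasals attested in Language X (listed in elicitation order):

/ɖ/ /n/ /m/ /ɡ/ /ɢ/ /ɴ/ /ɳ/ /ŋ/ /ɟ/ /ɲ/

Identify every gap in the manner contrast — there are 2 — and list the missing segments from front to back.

/b/, /d/

Oral stop: /ɖ/ (retroflex), /ɟ/ (palatal), /ɡ/ (velar), /ɢ/ (uvular).
Nasal: /m/ (bilabial), /n/ (alveolar), /ɳ/ (retroflex), /ɲ/ (palatal), /ŋ/ (velar), /ɴ/ (uvular).
Gaps, from front to back: bilabial lacks oral stop (/b/); alveolar lacks oral stop (/d/).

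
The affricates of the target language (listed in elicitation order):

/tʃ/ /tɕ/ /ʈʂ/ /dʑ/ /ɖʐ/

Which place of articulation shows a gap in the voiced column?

postalveolar

postalveolar: voiceless /tʃ/, voiced —.
retroflex: voiceless /ʈʂ/, voiced /ɖʐ/.
alveolo-palatal: voiceless /tɕ/, voiced /dʑ/.
Every place of articulation has a voiced member except postalveolar, where /dʒ/ would be expected.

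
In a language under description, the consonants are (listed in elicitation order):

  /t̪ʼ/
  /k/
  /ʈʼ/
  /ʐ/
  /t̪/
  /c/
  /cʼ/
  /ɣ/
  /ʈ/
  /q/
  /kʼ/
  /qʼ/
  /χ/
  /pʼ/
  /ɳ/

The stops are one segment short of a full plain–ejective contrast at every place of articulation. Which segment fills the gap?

bilabial: plain —, ejective /pʼ/.
dental: plain /t̪/, ejective /t̪ʼ/.
retroflex: plain /ʈ/, ejective /ʈʼ/.
palatal: plain /c/, ejective /cʼ/.
velar: plain /k/, ejective /kʼ/.
uvular: plain /q/, ejective /qʼ/.
The bilabial row has no plain member, so the gap is the plain bilabial stop /p/.

/p/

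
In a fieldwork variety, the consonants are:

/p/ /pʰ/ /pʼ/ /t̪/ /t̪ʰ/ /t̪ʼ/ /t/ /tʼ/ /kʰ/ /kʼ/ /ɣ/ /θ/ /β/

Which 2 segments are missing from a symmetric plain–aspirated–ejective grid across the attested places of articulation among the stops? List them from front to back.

bilabial: plain /p/, aspirated /pʰ/, ejective /pʼ/.
dental: plain /t̪/, aspirated /t̪ʰ/, ejective /t̪ʼ/.
alveolar: plain /t/, aspirated —, ejective /tʼ/.
velar: plain —, aspirated /kʰ/, ejective /kʼ/.
Gaps, from front to back: alveolar lacks aspirated (/tʰ/); velar lacks plain (/k/).

/tʰ/, /k/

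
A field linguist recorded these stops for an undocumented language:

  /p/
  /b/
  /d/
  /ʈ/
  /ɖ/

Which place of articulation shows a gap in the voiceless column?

alveolar

bilabial: voiceless /p/, voiced /b/.
alveolar: voiceless —, voiced /d/.
retroflex: voiceless /ʈ/, voiced /ɖ/.
Every place of articulation has a voiceless member except alveolar, where /t/ would be expected.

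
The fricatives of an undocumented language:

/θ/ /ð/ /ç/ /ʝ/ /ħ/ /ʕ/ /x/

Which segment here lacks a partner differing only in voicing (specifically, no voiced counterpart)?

/x/

Dental: /θ/ ~ /ð/
Palatal: /ç/ ~ /ʝ/
Pharyngeal: /ħ/ ~ /ʕ/
Velar: only /x/ (voiceless); no voiced partner.
So /x/ is the unpaired segment.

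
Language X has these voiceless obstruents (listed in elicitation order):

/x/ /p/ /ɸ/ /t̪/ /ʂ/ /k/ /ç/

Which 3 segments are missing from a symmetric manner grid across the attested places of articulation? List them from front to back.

/θ/, /ʈ/, /c/

Stop: /p/ (bilabial), /t̪/ (dental), /k/ (velar).
Fricative: /ɸ/ (bilabial), /ʂ/ (retroflex), /ç/ (palatal), /x/ (velar).
Gaps, from front to back: dental lacks fricative (/θ/); retroflex lacks stop (/ʈ/); palatal lacks stop (/c/).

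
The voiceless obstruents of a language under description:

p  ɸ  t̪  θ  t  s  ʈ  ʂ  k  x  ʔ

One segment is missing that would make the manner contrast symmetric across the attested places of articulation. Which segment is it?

Stop: /p/ (bilabial), /t̪/ (dental), /t/ (alveolar), /ʈ/ (retroflex), /k/ (velar), /ʔ/ (glottal).
Fricative: /ɸ/ (bilabial), /θ/ (dental), /s/ (alveolar), /ʂ/ (retroflex), /x/ (velar).
The glottal row has no fricative member, so the gap is the glottal fricative /h/.

/h/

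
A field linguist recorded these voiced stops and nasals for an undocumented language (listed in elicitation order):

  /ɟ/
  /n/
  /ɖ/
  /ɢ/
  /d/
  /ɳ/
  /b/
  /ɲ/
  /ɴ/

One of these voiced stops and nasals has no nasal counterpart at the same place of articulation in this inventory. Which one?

/b/

Alveolar: /d/ ~ /n/
Retroflex: /ɖ/ ~ /ɳ/
Palatal: /ɟ/ ~ /ɲ/
Uvular: /ɢ/ ~ /ɴ/
Bilabial: only /b/ (oral stop); no nasal partner.
So /b/ is the unpaired segment.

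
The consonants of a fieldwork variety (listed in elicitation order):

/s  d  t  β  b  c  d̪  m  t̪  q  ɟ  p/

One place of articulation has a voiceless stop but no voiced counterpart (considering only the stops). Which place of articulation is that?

bilabial: voiceless /p/, voiced /b/.
dental: voiceless /t̪/, voiced /d̪/.
alveolar: voiceless /t/, voiced /d/.
palatal: voiceless /c/, voiced /ɟ/.
uvular: voiceless /q/, voiced —.
Every place of articulation has a voiced member except uvular, where /ɢ/ would be expected.

uvular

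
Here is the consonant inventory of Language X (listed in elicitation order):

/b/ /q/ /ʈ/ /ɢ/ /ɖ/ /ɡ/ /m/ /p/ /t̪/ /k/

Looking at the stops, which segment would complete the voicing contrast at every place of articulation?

Voiceless: /p/ (bilabial), /t̪/ (dental), /ʈ/ (retroflex), /k/ (velar), /q/ (uvular).
Voiced: /b/ (bilabial), /ɖ/ (retroflex), /ɡ/ (velar), /ɢ/ (uvular).
The dental row has no voiced member, so the gap is the voiced dental stop /d̪/.

/d̪/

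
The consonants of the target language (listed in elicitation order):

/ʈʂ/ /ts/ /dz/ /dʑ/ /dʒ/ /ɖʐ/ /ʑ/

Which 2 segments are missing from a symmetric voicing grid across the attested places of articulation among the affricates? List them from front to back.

/tʃ/, /tɕ/

alveolar: voiceless /ts/, voiced /dz/.
postalveolar: voiceless —, voiced /dʒ/.
retroflex: voiceless /ʈʂ/, voiced /ɖʐ/.
alveolo-palatal: voiceless —, voiced /dʑ/.
Gaps, from front to back: postalveolar lacks voiceless (/tʃ/); alveolo-palatal lacks voiceless (/tɕ/).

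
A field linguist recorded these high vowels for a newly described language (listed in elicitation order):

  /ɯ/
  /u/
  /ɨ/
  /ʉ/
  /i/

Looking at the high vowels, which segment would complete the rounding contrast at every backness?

Unrounded: /i/ (front), /ɨ/ (central), /ɯ/ (back).
Rounded: /ʉ/ (central), /u/ (back).
The front row has no rounded member, so the gap is the front rounded vowel /y/.

/y/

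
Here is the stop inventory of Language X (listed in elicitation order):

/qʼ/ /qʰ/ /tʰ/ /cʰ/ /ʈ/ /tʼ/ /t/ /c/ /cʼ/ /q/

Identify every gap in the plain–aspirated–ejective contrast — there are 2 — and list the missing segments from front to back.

Plain: /t/ (alveolar), /ʈ/ (retroflex), /c/ (palatal), /q/ (uvular).
Aspirated: /tʰ/ (alveolar), /cʰ/ (palatal), /qʰ/ (uvular).
Ejective: /tʼ/ (alveolar), /cʼ/ (palatal), /qʼ/ (uvular).
Gaps, from front to back: retroflex lacks aspirated (/ʈʰ/); retroflex lacks ejective (/ʈʼ/).

/ʈʰ/, /ʈʼ/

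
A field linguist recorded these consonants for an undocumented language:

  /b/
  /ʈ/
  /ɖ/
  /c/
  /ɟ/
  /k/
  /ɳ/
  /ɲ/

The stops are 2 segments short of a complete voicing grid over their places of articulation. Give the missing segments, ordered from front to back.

Voiceless: /ʈ/ (retroflex), /c/ (palatal), /k/ (velar).
Voiced: /b/ (bilabial), /ɖ/ (retroflex), /ɟ/ (palatal).
Gaps, from front to back: bilabial lacks voiceless (/p/); velar lacks voiced (/ɡ/).

/p/, /ɡ/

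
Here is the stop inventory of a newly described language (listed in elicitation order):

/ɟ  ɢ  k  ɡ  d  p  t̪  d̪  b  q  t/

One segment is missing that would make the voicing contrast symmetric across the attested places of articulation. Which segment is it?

bilabial: voiceless /p/, voiced /b/.
dental: voiceless /t̪/, voiced /d̪/.
alveolar: voiceless /t/, voiced /d/.
palatal: voiceless —, voiced /ɟ/.
velar: voiceless /k/, voiced /ɡ/.
uvular: voiceless /q/, voiced /ɢ/.
The palatal row has no voiceless member, so the gap is the voiceless palatal stop /c/.

/c/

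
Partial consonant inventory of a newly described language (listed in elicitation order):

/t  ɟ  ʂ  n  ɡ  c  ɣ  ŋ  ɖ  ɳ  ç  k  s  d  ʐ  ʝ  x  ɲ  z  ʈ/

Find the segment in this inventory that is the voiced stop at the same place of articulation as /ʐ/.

/ʐ/ is a voiced retroflex fricative.
The voiced stop at the same place is a voiced retroflex stop — in this inventory, /ɖ/.

/ɖ/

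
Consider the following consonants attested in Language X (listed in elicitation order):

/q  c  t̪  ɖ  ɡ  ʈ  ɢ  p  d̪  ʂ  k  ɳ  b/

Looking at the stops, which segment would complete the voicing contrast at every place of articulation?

/ɟ/

bilabial: voiceless /p/, voiced /b/.
dental: voiceless /t̪/, voiced /d̪/.
retroflex: voiceless /ʈ/, voiced /ɖ/.
palatal: voiceless /c/, voiced —.
velar: voiceless /k/, voiced /ɡ/.
uvular: voiceless /q/, voiced /ɢ/.
The palatal row has no voiced member, so the gap is the voiced palatal stop /ɟ/.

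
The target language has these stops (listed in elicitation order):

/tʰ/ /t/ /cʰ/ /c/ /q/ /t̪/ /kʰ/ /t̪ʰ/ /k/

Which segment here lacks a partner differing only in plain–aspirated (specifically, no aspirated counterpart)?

Dental: /t̪/ ~ /t̪ʰ/
Alveolar: /t/ ~ /tʰ/
Palatal: /c/ ~ /cʰ/
Velar: /k/ ~ /kʰ/
Uvular: only /q/ (plain); no aspirated partner.
So /q/ is the unpaired segment.

/q/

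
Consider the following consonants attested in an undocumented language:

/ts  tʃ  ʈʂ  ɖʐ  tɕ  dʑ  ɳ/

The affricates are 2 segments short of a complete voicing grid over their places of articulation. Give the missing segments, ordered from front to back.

/dz/, /dʒ/

Voiceless: /ts/ (alveolar), /tʃ/ (postalveolar), /ʈʂ/ (retroflex), /tɕ/ (alveolo-palatal).
Voiced: /ɖʐ/ (retroflex), /dʑ/ (alveolo-palatal).
Gaps, from front to back: alveolar lacks voiced (/dz/); postalveolar lacks voiced (/dʒ/).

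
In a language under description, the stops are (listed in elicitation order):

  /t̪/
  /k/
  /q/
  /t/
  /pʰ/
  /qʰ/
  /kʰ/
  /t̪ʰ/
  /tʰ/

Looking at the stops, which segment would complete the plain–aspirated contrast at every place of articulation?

bilabial: plain —, aspirated /pʰ/.
dental: plain /t̪/, aspirated /t̪ʰ/.
alveolar: plain /t/, aspirated /tʰ/.
velar: plain /k/, aspirated /kʰ/.
uvular: plain /q/, aspirated /qʰ/.
The bilabial row has no plain member, so the gap is the plain bilabial stop /p/.

/p/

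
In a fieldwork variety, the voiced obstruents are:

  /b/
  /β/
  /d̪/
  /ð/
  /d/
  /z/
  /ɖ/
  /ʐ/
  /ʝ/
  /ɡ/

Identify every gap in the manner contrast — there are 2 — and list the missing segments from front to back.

/ɟ/, /ɣ/

bilabial: stop /b/, fricative /β/.
dental: stop /d̪/, fricative /ð/.
alveolar: stop /d/, fricative /z/.
retroflex: stop /ɖ/, fricative /ʐ/.
palatal: stop —, fricative /ʝ/.
velar: stop /ɡ/, fricative —.
Gaps, from front to back: palatal lacks stop (/ɟ/); velar lacks fricative (/ɣ/).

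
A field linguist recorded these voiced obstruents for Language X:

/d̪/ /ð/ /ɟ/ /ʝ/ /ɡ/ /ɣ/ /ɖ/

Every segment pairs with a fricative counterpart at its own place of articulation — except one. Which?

/ɖ/

Dental: /d̪/ ~ /ð/
Palatal: /ɟ/ ~ /ʝ/
Velar: /ɡ/ ~ /ɣ/
Retroflex: only /ɖ/ (stop); no fricative partner.
So /ɖ/ is the unpaired segment.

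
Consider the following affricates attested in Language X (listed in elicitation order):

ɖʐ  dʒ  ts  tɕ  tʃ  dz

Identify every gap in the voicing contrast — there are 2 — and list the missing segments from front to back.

/ʈʂ/, /dʑ/

alveolar: voiceless /ts/, voiced /dz/.
postalveolar: voiceless /tʃ/, voiced /dʒ/.
retroflex: voiceless —, voiced /ɖʐ/.
alveolo-palatal: voiceless /tɕ/, voiced —.
Gaps, from front to back: retroflex lacks voiceless (/ʈʂ/); alveolo-palatal lacks voiced (/dʑ/).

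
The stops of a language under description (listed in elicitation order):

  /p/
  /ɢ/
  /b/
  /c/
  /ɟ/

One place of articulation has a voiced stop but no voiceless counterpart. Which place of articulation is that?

Voiceless: /p/ (bilabial), /c/ (palatal).
Voiced: /b/ (bilabial), /ɟ/ (palatal), /ɢ/ (uvular).
Every place of articulation has a voiceless member except uvular, where /q/ would be expected.

uvular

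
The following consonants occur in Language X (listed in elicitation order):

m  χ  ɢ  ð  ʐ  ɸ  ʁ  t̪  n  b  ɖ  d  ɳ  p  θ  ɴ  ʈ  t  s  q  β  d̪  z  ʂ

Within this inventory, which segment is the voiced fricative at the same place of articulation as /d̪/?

/d̪/ is a voiced dental stop.
The voiced fricative at the same place is a voiced dental fricative — in this inventory, /ð/.

/ð/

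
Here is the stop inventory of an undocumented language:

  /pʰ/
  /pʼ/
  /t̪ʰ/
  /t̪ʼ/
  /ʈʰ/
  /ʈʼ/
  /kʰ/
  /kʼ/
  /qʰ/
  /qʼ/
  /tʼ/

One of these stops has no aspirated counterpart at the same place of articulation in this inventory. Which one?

/tʼ/

Bilabial: /pʰ/ ~ /pʼ/
Dental: /t̪ʰ/ ~ /t̪ʼ/
Retroflex: /ʈʰ/ ~ /ʈʼ/
Velar: /kʰ/ ~ /kʼ/
Uvular: /qʰ/ ~ /qʼ/
Alveolar: only /tʼ/ (ejective); no aspirated partner.
So /tʼ/ is the unpaired segment.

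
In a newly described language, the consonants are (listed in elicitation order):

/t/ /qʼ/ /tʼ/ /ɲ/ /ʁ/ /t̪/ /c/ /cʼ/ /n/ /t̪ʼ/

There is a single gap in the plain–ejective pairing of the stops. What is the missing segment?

/q/

Plain: /t̪/ (dental), /t/ (alveolar), /c/ (palatal).
Ejective: /t̪ʼ/ (dental), /tʼ/ (alveolar), /cʼ/ (palatal), /qʼ/ (uvular).
The uvular row has no plain member, so the gap is the plain uvular stop /q/.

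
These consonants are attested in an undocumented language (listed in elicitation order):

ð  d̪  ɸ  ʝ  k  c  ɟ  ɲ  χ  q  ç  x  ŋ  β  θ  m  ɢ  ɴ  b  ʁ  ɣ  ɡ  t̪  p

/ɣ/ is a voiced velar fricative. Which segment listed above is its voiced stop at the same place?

The voiced stop at the same place is a voiced velar stop — in this inventory, /ɡ/.

/ɡ/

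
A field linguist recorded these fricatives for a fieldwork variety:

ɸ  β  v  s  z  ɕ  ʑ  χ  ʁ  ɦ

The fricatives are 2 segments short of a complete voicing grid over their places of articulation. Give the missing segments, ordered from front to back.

/f/, /h/

bilabial: voiceless /ɸ/, voiced /β/.
labiodental: voiceless —, voiced /v/.
alveolar: voiceless /s/, voiced /z/.
alveolo-palatal: voiceless /ɕ/, voiced /ʑ/.
uvular: voiceless /χ/, voiced /ʁ/.
glottal: voiceless —, voiced /ɦ/.
Gaps, from front to back: labiodental lacks voiceless (/f/); glottal lacks voiceless (/h/).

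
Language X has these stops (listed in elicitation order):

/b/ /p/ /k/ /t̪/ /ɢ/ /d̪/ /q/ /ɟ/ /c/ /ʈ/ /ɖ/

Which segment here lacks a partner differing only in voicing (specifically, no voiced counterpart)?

Bilabial: /p/ ~ /b/
Dental: /t̪/ ~ /d̪/
Retroflex: /ʈ/ ~ /ɖ/
Palatal: /c/ ~ /ɟ/
Uvular: /q/ ~ /ɢ/
Velar: only /k/ (voiceless); no voiced partner.
So /k/ is the unpaired segment.

/k/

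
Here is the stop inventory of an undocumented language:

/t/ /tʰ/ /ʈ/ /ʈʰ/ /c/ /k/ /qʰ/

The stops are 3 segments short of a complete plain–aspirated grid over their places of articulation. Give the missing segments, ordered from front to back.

/cʰ/, /kʰ/, /q/

alveolar: plain /t/, aspirated /tʰ/.
retroflex: plain /ʈ/, aspirated /ʈʰ/.
palatal: plain /c/, aspirated —.
velar: plain /k/, aspirated —.
uvular: plain —, aspirated /qʰ/.
Gaps, from front to back: palatal lacks aspirated (/cʰ/); velar lacks aspirated (/kʰ/); uvular lacks plain (/q/).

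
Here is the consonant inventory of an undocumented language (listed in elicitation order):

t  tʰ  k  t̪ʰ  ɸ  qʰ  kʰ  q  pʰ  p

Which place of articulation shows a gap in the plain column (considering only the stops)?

bilabial: plain /p/, aspirated /pʰ/.
dental: plain —, aspirated /t̪ʰ/.
alveolar: plain /t/, aspirated /tʰ/.
velar: plain /k/, aspirated /kʰ/.
uvular: plain /q/, aspirated /qʰ/.
Every place of articulation has a plain member except dental, where /t̪/ would be expected.

dental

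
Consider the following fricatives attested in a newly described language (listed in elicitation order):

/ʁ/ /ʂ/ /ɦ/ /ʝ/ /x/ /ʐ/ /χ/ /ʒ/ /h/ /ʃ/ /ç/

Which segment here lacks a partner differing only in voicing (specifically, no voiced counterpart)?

/x/

Postalveolar: /ʃ/ ~ /ʒ/
Retroflex: /ʂ/ ~ /ʐ/
Palatal: /ç/ ~ /ʝ/
Uvular: /χ/ ~ /ʁ/
Glottal: /h/ ~ /ɦ/
Velar: only /x/ (voiceless); no voiced partner.
So /x/ is the unpaired segment.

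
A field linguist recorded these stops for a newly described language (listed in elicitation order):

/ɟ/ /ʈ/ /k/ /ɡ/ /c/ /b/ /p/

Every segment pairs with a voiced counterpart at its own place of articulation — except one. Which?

Bilabial: /p/ ~ /b/
Palatal: /c/ ~ /ɟ/
Velar: /k/ ~ /ɡ/
Retroflex: only /ʈ/ (voiceless); no voiced partner.
So /ʈ/ is the unpaired segment.

/ʈ/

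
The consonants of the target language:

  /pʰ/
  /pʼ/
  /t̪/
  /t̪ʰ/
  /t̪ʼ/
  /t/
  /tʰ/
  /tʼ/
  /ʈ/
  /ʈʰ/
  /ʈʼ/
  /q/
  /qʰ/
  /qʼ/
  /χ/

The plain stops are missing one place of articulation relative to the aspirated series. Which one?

bilabial: plain —, aspirated /pʰ/, ejective /pʼ/.
dental: plain /t̪/, aspirated /t̪ʰ/, ejective /t̪ʼ/.
alveolar: plain /t/, aspirated /tʰ/, ejective /tʼ/.
retroflex: plain /ʈ/, aspirated /ʈʰ/, ejective /ʈʼ/.
uvular: plain /q/, aspirated /qʰ/, ejective /qʼ/.
Every place of articulation has a plain member except bilabial, where /p/ would be expected.

bilabial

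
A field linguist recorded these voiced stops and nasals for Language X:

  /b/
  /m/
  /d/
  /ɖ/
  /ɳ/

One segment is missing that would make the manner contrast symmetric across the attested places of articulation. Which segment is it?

/n/

place of articulation  oral stop  nasal   
bilabial          b         m       
alveolar          d         —       
retroflex         ɖ         ɳ       
The alveolar row has no nasal member, so the gap is the alveolar nasal /n/.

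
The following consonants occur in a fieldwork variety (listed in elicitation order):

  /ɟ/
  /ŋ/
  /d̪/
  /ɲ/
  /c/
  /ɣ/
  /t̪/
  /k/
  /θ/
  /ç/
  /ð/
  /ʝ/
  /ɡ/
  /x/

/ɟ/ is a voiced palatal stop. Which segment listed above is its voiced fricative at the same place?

The voiced fricative at the same place is a voiced palatal fricative — in this inventory, /ʝ/.

/ʝ/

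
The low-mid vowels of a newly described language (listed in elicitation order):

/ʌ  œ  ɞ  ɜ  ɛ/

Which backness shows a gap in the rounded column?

back

backness          unrounded  rounded 
front             ɛ         œ       
central           ɜ         ɞ       
back              ʌ         —       
Every backness has a rounded member except back, where /ɔ/ would be expected.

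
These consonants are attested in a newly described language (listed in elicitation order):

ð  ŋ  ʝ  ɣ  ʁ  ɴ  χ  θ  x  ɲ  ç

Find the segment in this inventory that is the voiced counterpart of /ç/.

/ʝ/

/ç/ is a voiceless palatal fricative.
The voiced counterpart is a voiced palatal fricative — in this inventory, /ʝ/.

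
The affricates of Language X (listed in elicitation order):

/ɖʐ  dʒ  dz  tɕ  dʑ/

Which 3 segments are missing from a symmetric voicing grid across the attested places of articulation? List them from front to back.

alveolar: voiceless —, voiced /dz/.
postalveolar: voiceless —, voiced /dʒ/.
retroflex: voiceless —, voiced /ɖʐ/.
alveolo-palatal: voiceless /tɕ/, voiced /dʑ/.
Gaps, from front to back: alveolar lacks voiceless (/ts/); postalveolar lacks voiceless (/tʃ/); retroflex lacks voiceless (/ʈʂ/).

/ts/, /tʃ/, /ʈʂ/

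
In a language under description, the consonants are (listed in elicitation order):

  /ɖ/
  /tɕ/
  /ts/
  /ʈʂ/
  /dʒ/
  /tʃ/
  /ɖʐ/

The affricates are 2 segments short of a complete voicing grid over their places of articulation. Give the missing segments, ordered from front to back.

/dz/, /dʑ/

place of articulation  voiceless  voiced  
alveolar          ts        —       
postalveolar      tʃ        dʒ      
retroflex         ʈʂ        ɖʐ      
alveolo-palatal   tɕ        —       
Gaps, from front to back: alveolar lacks voiced (/dz/); alveolo-palatal lacks voiced (/dʑ/).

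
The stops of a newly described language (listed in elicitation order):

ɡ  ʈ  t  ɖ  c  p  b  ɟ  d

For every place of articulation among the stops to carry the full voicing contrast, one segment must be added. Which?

place of articulation  voiceless  voiced  
bilabial          p         b       
alveolar          t         d       
retroflex         ʈ         ɖ       
palatal           c         ɟ       
velar             —         ɡ       
The velar row has no voiceless member, so the gap is the voiceless velar stop /k/.

/k/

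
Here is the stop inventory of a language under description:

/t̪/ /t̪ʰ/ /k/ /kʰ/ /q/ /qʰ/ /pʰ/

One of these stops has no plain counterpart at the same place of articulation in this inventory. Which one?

Dental: /t̪/ ~ /t̪ʰ/
Velar: /k/ ~ /kʰ/
Uvular: /q/ ~ /qʰ/
Bilabial: only /pʰ/ (aspirated); no plain partner.
So /pʰ/ is the unpaired segment.

/pʰ/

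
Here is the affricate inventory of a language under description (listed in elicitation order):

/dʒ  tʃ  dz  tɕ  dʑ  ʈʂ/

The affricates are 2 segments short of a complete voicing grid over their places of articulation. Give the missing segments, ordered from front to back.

Voiceless: /tʃ/ (postalveolar), /ʈʂ/ (retroflex), /tɕ/ (alveolo-palatal).
Voiced: /dz/ (alveolar), /dʒ/ (postalveolar), /dʑ/ (alveolo-palatal).
Gaps, from front to back: alveolar lacks voiceless (/ts/); retroflex lacks voiced (/ɖʐ/).

/ts/, /ɖʐ/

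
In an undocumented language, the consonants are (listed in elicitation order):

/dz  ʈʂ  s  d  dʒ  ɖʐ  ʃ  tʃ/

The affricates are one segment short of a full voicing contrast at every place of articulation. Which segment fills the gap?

/ts/

place of articulation  voiceless  voiced  
alveolar          —         dz      
postalveolar      tʃ        dʒ      
retroflex         ʈʂ        ɖʐ      
The alveolar row has no voiceless member, so the gap is the voiceless alveolar affricate /ts/.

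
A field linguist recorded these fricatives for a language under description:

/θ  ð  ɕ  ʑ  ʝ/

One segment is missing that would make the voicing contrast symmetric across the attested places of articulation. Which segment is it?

place of articulation  voiceless  voiced  
dental            θ         ð       
alveolo-palatal   ɕ         ʑ       
palatal           —         ʝ       
The palatal row has no voiceless member, so the gap is the voiceless palatal fricative /ç/.

/ç/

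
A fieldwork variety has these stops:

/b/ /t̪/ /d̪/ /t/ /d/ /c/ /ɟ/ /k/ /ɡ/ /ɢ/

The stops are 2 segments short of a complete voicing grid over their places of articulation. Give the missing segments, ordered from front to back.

place of articulation  voiceless  voiced  
bilabial          —         b       
dental            t̪        d̪      
alveolar          t         d       
palatal           c         ɟ       
velar             k         ɡ       
uvular            —         ɢ       
Gaps, from front to back: bilabial lacks voiceless (/p/); uvular lacks voiceless (/q/).

/p/, /q/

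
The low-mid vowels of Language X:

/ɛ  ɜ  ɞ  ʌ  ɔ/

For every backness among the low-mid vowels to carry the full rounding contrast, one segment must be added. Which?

backness          unrounded  rounded 
front             ɛ         —       
central           ɜ         ɞ       
back              ʌ         ɔ       
The front row has no rounded member, so the gap is the front rounded vowel /œ/.

/œ/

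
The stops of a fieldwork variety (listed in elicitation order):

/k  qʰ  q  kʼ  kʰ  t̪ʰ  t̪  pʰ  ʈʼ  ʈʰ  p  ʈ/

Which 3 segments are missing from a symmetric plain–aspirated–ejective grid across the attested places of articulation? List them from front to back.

/pʼ/, /t̪ʼ/, /qʼ/

place of articulation  plain     aspirated  ejective
bilabial          p         pʰ        —       
dental            t̪        t̪ʰ       —       
retroflex         ʈ         ʈʰ        ʈʼ      
velar             k         kʰ        kʼ      
uvular            q         qʰ        —       
Gaps, from front to back: bilabial lacks ejective (/pʼ/); dental lacks ejective (/t̪ʼ/); uvular lacks ejective (/qʼ/).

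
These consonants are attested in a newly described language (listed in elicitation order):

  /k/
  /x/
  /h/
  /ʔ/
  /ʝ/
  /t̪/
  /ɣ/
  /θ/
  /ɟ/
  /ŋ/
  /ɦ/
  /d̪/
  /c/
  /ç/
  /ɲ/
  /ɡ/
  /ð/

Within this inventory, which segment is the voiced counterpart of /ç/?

/ç/ is a voiceless palatal fricative.
The voiced counterpart is a voiced palatal fricative — in this inventory, /ʝ/.

/ʝ/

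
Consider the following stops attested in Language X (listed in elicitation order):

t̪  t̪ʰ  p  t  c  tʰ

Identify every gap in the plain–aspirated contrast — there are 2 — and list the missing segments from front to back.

Plain: /p/ (bilabial), /t̪/ (dental), /t/ (alveolar), /c/ (palatal).
Aspirated: /t̪ʰ/ (dental), /tʰ/ (alveolar).
Gaps, from front to back: bilabial lacks aspirated (/pʰ/); palatal lacks aspirated (/cʰ/).

/pʰ/, /cʰ/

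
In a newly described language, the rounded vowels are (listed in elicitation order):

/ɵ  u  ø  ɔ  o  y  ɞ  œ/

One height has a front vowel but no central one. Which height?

high

high: front /y/, central —, back /u/.
high-mid: front /ø/, central /ɵ/, back /o/.
low-mid: front /œ/, central /ɞ/, back /ɔ/.
Every height has a central member except high, where /ʉ/ would be expected.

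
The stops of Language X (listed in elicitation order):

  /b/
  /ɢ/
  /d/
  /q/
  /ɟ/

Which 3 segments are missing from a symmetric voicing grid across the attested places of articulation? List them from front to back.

/p/, /t/, /c/

place of articulation  voiceless  voiced  
bilabial          —         b       
alveolar          —         d       
palatal           —         ɟ       
uvular            q         ɢ       
Gaps, from front to back: bilabial lacks voiceless (/p/); alveolar lacks voiceless (/t/); palatal lacks voiceless (/c/).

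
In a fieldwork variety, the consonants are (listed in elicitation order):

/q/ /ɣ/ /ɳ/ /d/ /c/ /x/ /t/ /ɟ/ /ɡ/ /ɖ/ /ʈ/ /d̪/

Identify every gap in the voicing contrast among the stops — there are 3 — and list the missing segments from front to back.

/t̪/, /k/, /ɢ/

dental: voiceless —, voiced /d̪/.
alveolar: voiceless /t/, voiced /d/.
retroflex: voiceless /ʈ/, voiced /ɖ/.
palatal: voiceless /c/, voiced /ɟ/.
velar: voiceless —, voiced /ɡ/.
uvular: voiceless /q/, voiced —.
Gaps, from front to back: dental lacks voiceless (/t̪/); velar lacks voiceless (/k/); uvular lacks voiced (/ɢ/).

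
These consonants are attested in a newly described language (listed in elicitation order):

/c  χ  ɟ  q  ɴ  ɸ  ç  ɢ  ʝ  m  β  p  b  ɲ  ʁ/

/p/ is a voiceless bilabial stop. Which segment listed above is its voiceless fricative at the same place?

/ɸ/

The voiceless fricative at the same place is a voiceless bilabial fricative — in this inventory, /ɸ/.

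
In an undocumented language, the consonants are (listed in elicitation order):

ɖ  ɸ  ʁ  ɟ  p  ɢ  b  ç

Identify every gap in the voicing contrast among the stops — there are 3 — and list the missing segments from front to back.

/ʈ/, /c/, /q/

bilabial: voiceless /p/, voiced /b/.
retroflex: voiceless —, voiced /ɖ/.
palatal: voiceless —, voiced /ɟ/.
uvular: voiceless —, voiced /ɢ/.
Gaps, from front to back: retroflex lacks voiceless (/ʈ/); palatal lacks voiceless (/c/); uvular lacks voiceless (/q/).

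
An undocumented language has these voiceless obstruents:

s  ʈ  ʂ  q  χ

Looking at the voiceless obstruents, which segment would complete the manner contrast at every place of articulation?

Stop: /ʈ/ (retroflex), /q/ (uvular).
Fricative: /s/ (alveolar), /ʂ/ (retroflex), /χ/ (uvular).
The alveolar row has no stop member, so the gap is the alveolar stop /t/.

/t/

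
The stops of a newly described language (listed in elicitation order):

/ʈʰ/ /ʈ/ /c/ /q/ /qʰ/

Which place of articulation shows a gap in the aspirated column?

place of articulation  plain     aspirated
retroflex         ʈ         ʈʰ      
palatal           c         —       
uvular            q         qʰ      
Every place of articulation has an aspirated member except palatal, where /cʰ/ would be expected.

palatal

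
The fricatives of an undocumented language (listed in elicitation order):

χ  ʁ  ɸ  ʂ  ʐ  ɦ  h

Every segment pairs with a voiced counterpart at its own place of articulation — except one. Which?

/ɸ/

Retroflex: /ʂ/ ~ /ʐ/
Uvular: /χ/ ~ /ʁ/
Glottal: /h/ ~ /ɦ/
Bilabial: only /ɸ/ (voiceless); no voiced partner.
So /ɸ/ is the unpaired segment.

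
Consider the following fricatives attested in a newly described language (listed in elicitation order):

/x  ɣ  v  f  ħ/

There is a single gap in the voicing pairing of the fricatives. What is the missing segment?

/ʕ/

place of articulation  voiceless  voiced  
labiodental       f         v       
velar             x         ɣ       
pharyngeal        ħ         —       
The pharyngeal row has no voiced member, so the gap is the voiced pharyngeal fricative /ʕ/.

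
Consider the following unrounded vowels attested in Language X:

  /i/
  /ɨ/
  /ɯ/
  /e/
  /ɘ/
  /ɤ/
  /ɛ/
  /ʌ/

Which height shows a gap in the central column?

low-mid

height            front     central   back    
high              i         ɨ         ɯ       
high-mid          e         ɘ         ɤ       
low-mid           ɛ         —         ʌ       
Every height has a central member except low-mid, where /ɜ/ would be expected.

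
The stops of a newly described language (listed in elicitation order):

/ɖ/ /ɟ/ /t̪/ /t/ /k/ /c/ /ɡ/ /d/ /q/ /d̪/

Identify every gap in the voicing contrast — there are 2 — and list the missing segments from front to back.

/ʈ/, /ɢ/

Voiceless: /t̪/ (dental), /t/ (alveolar), /c/ (palatal), /k/ (velar), /q/ (uvular).
Voiced: /d̪/ (dental), /d/ (alveolar), /ɖ/ (retroflex), /ɟ/ (palatal), /ɡ/ (velar).
Gaps, from front to back: retroflex lacks voiceless (/ʈ/); uvular lacks voiced (/ɢ/).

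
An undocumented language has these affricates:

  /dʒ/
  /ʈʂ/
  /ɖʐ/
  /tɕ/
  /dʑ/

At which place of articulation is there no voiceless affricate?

postalveolar

place of articulation  voiceless  voiced  
postalveolar      —         dʒ      
retroflex         ʈʂ        ɖʐ      
alveolo-palatal   tɕ        dʑ      
Every place of articulation has a voiceless member except postalveolar, where /tʃ/ would be expected.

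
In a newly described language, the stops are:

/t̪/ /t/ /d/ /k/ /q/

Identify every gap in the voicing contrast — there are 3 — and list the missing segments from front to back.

dental: voiceless /t̪/, voiced —.
alveolar: voiceless /t/, voiced /d/.
velar: voiceless /k/, voiced —.
uvular: voiceless /q/, voiced —.
Gaps, from front to back: dental lacks voiced (/d̪/); velar lacks voiced (/ɡ/); uvular lacks voiced (/ɢ/).

/d̪/, /ɡ/, /ɢ/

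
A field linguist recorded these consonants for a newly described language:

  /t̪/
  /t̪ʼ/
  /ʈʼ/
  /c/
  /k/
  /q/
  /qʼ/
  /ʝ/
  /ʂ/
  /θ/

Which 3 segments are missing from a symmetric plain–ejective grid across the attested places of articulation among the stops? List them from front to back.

Plain: /t̪/ (dental), /c/ (palatal), /k/ (velar), /q/ (uvular).
Ejective: /t̪ʼ/ (dental), /ʈʼ/ (retroflex), /qʼ/ (uvular).
Gaps, from front to back: retroflex lacks plain (/ʈ/); palatal lacks ejective (/cʼ/); velar lacks ejective (/kʼ/).

/ʈ/, /cʼ/, /kʼ/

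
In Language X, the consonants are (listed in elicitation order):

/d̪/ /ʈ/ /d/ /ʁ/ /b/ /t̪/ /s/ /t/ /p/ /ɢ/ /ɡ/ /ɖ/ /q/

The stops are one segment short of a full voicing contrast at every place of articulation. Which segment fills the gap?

/k/

place of articulation  voiceless  voiced  
bilabial          p         b       
dental            t̪        d̪      
alveolar          t         d       
retroflex         ʈ         ɖ       
velar             —         ɡ       
uvular            q         ɢ       
The velar row has no voiceless member, so the gap is the voiceless velar stop /k/.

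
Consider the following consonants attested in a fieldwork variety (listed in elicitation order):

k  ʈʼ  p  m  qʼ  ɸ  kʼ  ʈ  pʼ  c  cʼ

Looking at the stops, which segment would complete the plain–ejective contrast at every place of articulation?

place of articulation  plain     ejective
bilabial          p         pʼ      
retroflex         ʈ         ʈʼ      
palatal           c         cʼ      
velar             k         kʼ      
uvular            —         qʼ      
The uvular row has no plain member, so the gap is the plain uvular stop /q/.

/q/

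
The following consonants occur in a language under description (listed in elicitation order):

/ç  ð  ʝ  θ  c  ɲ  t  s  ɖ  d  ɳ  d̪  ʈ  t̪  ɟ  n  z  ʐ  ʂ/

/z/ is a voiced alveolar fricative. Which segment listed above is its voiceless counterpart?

The voiceless counterpart is a voiceless alveolar fricative — in this inventory, /s/.

/s/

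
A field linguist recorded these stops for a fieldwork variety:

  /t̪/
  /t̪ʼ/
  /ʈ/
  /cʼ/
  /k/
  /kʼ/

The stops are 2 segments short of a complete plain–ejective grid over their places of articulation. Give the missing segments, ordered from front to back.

dental: plain /t̪/, ejective /t̪ʼ/.
retroflex: plain /ʈ/, ejective —.
palatal: plain —, ejective /cʼ/.
velar: plain /k/, ejective /kʼ/.
Gaps, from front to back: retroflex lacks ejective (/ʈʼ/); palatal lacks plain (/c/).

/ʈʼ/, /c/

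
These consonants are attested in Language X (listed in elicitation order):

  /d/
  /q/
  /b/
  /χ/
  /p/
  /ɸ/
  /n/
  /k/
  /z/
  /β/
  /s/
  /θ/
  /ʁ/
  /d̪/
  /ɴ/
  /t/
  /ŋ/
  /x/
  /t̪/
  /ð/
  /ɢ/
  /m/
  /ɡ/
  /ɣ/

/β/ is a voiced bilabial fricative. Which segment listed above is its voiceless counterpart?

The voiceless counterpart is a voiceless bilabial fricative — in this inventory, /ɸ/.

/ɸ/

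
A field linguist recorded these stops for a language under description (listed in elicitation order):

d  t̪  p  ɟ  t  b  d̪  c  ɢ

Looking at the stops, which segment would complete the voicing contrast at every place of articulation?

/q/

place of articulation  voiceless  voiced  
bilabial          p         b       
dental            t̪        d̪      
alveolar          t         d       
palatal           c         ɟ       
uvular            —         ɢ       
The uvular row has no voiceless member, so the gap is the voiceless uvular stop /q/.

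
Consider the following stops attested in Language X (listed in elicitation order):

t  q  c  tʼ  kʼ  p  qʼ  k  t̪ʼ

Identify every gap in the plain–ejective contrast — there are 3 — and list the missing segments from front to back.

/pʼ/, /t̪/, /cʼ/

Plain: /p/ (bilabial), /t/ (alveolar), /c/ (palatal), /k/ (velar), /q/ (uvular).
Ejective: /t̪ʼ/ (dental), /tʼ/ (alveolar), /kʼ/ (velar), /qʼ/ (uvular).
Gaps, from front to back: bilabial lacks ejective (/pʼ/); dental lacks plain (/t̪/); palatal lacks ejective (/cʼ/).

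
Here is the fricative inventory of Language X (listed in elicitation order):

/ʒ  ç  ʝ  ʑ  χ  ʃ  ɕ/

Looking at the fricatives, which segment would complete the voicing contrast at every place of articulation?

Voiceless: /ʃ/ (postalveolar), /ɕ/ (alveolo-palatal), /ç/ (palatal), /χ/ (uvular).
Voiced: /ʒ/ (postalveolar), /ʑ/ (alveolo-palatal), /ʝ/ (palatal).
The uvular row has no voiced member, so the gap is the voiced uvular fricative /ʁ/.

/ʁ/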